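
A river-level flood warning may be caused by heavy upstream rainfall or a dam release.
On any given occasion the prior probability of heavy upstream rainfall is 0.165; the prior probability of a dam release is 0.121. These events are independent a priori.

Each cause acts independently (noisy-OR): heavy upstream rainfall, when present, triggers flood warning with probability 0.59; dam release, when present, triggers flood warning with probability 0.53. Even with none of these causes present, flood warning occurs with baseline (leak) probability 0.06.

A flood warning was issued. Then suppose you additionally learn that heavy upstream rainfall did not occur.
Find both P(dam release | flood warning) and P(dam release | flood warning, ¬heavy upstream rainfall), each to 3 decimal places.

P(dam release | flood warning) ≈ 0.353; P(dam release | flood warning, ¬heavy upstream rainfall) ≈ 0.562

Under noisy-OR, P(flood warning | causes) = 1 − (1−0.06)·∏(1−qᵢ) over the active causes.
For the numerator, keep only dam release=true terms: 0.056398 + 0.016349 = 0.072747
The normalizing constant is 0.06×0.835×0.879 + 0.5582×0.835×0.121 + 0.6146×0.165×0.879 + 0.818862×0.165×0.121 = 0.205924
P(dam release | flood warning) = 0.072747/0.205924 ≈ 0.353

With the extra evidence:
Sum P(flood warning|·) weighted by the priors over both values of dam release:
  P(flood warning | ¬heavy upstream rainfall) = 0.06·0.879 + 0.5582·0.121
        = 0.052740 + 0.067542 = 0.120282
Configurations with dam release contribute 0.067542, so
  P(dam release | flood warning, ¬heavy upstream rainfall) = 0.067542 / 0.120282 ≈ 0.562
With heavy upstream rainfall excluded, dam release must carry more of the explanatory weight for the flood warning.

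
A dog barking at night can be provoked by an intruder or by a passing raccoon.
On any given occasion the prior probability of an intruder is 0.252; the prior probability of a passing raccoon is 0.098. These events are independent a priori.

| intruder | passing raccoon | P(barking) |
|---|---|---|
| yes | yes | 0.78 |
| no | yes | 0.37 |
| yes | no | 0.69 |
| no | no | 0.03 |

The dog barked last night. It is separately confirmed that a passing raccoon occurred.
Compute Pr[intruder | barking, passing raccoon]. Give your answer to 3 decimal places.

Numerator (weight on configurations with intruder): 0.78×0.252 = 0.196560
The normalizing constant is 0.37×0.748 + 0.78×0.252 = 0.473320
Posterior = 0.196560 / 0.473320 ≈ 0.415

Pr[intruder | barking, passing raccoon] ≈ 0.415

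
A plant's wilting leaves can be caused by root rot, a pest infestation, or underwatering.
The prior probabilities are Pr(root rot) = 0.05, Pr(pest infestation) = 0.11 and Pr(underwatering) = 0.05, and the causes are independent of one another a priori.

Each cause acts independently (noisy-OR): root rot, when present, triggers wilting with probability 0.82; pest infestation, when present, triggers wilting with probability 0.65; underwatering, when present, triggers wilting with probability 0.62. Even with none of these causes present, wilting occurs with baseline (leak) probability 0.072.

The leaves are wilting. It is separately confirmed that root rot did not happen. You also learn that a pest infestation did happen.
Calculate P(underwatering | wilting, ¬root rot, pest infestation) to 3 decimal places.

Under noisy-OR, P(wilting | causes) = 1 − (1−0.072)·∏(1−qᵢ) over the active causes.
By total probability over both values of underwatering:
  P(wilting | ¬root rot, pest infestation) = 0.6752×0.95 + 0.876576×0.05
        = 0.641440 + 0.043829 = 0.685269
The terms with underwatering present sum to 0.043829, so
  P(underwatering | wilting, ¬root rot, pest infestation) = 0.043829 / 0.685269 ≈ 0.064

P(underwatering | wilting, ¬root rot, pest infestation) ≈ 0.064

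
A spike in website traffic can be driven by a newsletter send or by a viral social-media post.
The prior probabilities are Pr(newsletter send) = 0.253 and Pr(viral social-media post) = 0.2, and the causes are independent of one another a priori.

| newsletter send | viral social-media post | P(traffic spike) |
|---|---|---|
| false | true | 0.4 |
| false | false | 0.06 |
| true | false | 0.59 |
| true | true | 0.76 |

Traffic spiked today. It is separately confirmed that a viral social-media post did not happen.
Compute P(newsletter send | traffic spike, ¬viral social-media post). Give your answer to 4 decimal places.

P(newsletter send | traffic spike, ¬viral social-media post) ≈ 0.7691

By total probability over both values of newsletter send:
  P(traffic spike | ¬viral social-media post) = 0.06×0.747 + 0.59×0.253
        = 0.044820 + 0.149270 = 0.194090
The terms with newsletter send present sum to 0.149270, so
  P(newsletter send | traffic spike, ¬viral social-media post) = 0.149270 / 0.194090 ≈ 0.7691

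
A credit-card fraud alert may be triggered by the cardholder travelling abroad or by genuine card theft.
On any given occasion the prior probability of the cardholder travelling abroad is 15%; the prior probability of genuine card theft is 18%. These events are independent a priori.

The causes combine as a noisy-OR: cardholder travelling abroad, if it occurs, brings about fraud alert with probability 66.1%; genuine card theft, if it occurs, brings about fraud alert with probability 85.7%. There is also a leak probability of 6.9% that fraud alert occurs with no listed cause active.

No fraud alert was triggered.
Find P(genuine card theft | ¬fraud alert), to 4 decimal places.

P(genuine card theft | ¬fraud alert) ≈ 0.0304

Under noisy-OR, P(fraud alert | causes) = 1 − (1−0.069)·∏(1−qᵢ) over the active causes.
Enumerate the 4 (cardholder travelling abroad, genuine card theft) configurations and weight by the priors:
  P(¬fraud alert) = 0.931·0.85·0.82 + 0.133133·0.85·0.18 + 0.315609·0.15·0.82 + 0.045132·0.15·0.18
        = 0.648907 + 0.020369 + 0.038820 + 0.001219 = 0.709315
Keeping only the genuine card theft-present terms gives 0.021588, so
  P(genuine card theft | ¬fraud alert) = 0.021588 / 0.709315 ≈ 0.0304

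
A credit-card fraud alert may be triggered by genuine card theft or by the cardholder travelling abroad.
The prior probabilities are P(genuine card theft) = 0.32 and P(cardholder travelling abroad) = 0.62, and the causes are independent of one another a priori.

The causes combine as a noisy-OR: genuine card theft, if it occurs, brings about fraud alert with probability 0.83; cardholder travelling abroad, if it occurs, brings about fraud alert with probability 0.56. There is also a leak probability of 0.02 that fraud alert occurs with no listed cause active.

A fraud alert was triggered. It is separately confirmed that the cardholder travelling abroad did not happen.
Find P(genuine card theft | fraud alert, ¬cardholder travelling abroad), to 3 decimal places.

P(genuine card theft | fraud alert, ¬cardholder travelling abroad) ≈ 0.951

Under noisy-OR, P(fraud alert | causes) = 1 − (1−0.02)·∏(1−qᵢ) over the active causes.
Sum P(fraud alert|·) weighted by the priors over both values of genuine card theft:
  P(fraud alert | ¬cardholder travelling abroad) = 0.02×0.68 + 0.8334×0.32
        = 0.013600 + 0.266688 = 0.280288
The terms with genuine card theft present sum to 0.266688, so
  P(genuine card theft | fraud alert, ¬cardholder travelling abroad) = 0.266688 / 0.280288 ≈ 0.951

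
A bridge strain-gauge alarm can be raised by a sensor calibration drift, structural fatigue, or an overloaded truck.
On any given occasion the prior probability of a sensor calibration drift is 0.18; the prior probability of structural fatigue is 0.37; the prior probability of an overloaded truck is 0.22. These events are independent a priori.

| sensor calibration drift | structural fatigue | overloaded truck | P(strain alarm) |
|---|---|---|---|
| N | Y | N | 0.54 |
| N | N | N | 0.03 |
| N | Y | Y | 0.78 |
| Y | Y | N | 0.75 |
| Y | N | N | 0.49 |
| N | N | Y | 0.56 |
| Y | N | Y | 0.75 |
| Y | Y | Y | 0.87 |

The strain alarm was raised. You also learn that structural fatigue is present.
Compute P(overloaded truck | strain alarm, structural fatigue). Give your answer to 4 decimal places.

P(overloaded truck | strain alarm, structural fatigue) ≈ 0.2799

Sum P(strain alarm|·) weighted by the priors over the 4 (sensor calibration drift, overloaded truck) configurations:
  P(strain alarm | structural fatigue) = 0.54·0.82·0.78 + 0.78·0.82·0.22 + 0.75·0.18·0.78 + 0.87·0.18·0.22
        = 0.345384 + 0.140712 + 0.105300 + 0.034452 = 0.625848
Configurations with overloaded truck contribute 0.175164, so
  P(overloaded truck | strain alarm, structural fatigue) = 0.175164 / 0.625848 ≈ 0.2799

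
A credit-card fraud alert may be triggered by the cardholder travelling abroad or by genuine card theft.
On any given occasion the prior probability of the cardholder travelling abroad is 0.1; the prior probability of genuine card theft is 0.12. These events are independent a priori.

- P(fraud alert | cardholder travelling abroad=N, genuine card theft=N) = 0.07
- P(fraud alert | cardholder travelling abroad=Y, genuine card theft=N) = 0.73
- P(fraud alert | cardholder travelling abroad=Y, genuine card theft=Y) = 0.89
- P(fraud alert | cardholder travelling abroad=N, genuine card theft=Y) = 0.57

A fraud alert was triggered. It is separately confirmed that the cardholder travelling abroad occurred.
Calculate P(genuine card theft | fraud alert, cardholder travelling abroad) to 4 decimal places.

By total probability over both values of genuine card theft:
  P(fraud alert | cardholder travelling abroad) = 0.73·0.88 + 0.89·0.12
        = 0.642400 + 0.106800 = 0.749200
Keeping only the genuine card theft-present terms gives 0.106800, so
  P(genuine card theft | fraud alert, cardholder travelling abroad) = 0.106800 / 0.749200 ≈ 0.1426

P(genuine card theft | fraud alert, cardholder travelling abroad) ≈ 0.1426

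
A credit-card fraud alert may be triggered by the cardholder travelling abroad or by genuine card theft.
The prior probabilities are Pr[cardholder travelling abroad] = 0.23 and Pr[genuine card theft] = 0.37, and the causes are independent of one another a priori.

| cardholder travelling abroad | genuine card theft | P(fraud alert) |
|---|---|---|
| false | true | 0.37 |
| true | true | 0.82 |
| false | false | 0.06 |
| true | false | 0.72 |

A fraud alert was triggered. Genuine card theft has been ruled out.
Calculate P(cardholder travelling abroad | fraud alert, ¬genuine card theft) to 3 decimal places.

P(cardholder travelling abroad | fraud alert, ¬genuine card theft) ≈ 0.782

Enumerate both values of cardholder travelling abroad and weight by the priors:
  P(fraud alert | ¬genuine card theft) = 0.06×0.77 + 0.72×0.23
        = 0.046200 + 0.165600 = 0.211800
Configurations with cardholder travelling abroad contribute 0.165600, so
  P(cardholder travelling abroad | fraud alert, ¬genuine card theft) = 0.165600 / 0.211800 ≈ 0.782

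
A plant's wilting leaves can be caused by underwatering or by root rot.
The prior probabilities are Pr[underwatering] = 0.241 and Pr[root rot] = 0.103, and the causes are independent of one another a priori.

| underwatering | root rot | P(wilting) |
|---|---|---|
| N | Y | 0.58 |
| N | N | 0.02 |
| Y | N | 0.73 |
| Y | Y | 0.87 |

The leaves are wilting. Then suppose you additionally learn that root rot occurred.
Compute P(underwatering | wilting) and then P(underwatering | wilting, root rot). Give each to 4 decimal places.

P(underwatering | wilting) ≈ 0.7527; P(underwatering | wilting, root rot) ≈ 0.3226

By total probability over the 4 (underwatering, root rot) configurations:
  P(wilting) = 0.02*0.759*0.897 + 0.58*0.759*0.103 + 0.73*0.241*0.897 + 0.87*0.241*0.103
        = 0.013616 + 0.045343 + 0.157809 + 0.021596 = 0.238364
The terms with underwatering present sum to 0.179405, so
  P(underwatering | wilting) = 0.179405 / 0.238364 ≈ 0.7527

Now condition on the additional information:
For the numerator, keep only underwatering=true terms: 0.87*0.241 = 0.209670
Denominator P(wilting | root rot): 0.58*0.759 + 0.87*0.241 = 0.649890
P(underwatering | wilting, root rot) = 0.209670/0.649890 ≈ 0.3226
The drop from 0.7527 to 0.3226 is the explaining-away (discounting) effect.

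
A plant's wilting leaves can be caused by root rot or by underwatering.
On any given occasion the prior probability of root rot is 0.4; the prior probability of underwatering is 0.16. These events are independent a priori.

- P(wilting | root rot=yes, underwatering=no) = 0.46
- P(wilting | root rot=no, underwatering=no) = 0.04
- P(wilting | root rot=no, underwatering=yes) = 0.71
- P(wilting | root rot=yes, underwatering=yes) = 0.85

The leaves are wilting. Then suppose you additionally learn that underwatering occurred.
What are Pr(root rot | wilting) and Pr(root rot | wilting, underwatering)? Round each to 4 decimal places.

Pr(root rot | wilting) ≈ 0.7029; Pr(root rot | wilting, underwatering) ≈ 0.4439

P(wilting) = 0.04*0.6*0.84 + 0.71*0.6*0.16 + 0.46*0.4*0.84 + 0.85*0.4*0.16 = 0.020160 + 0.068160 + 0.154560 + 0.054400 = 0.297280
The root rot-present share is 0.154560 + 0.054400 = 0.208960.
Hence the posterior is 0.208960/0.297280 ≈ 0.7029.

Now condition on the additional information:
P(wilting | underwatering) = 0.71×0.6 + 0.85×0.4 = 0.426000 + 0.340000 = 0.766000
The root rot-present share is 0.85×0.4 = 0.340000.
So P(root rot | wilting, underwatering) = 0.340000/0.766000 ≈ 0.4439.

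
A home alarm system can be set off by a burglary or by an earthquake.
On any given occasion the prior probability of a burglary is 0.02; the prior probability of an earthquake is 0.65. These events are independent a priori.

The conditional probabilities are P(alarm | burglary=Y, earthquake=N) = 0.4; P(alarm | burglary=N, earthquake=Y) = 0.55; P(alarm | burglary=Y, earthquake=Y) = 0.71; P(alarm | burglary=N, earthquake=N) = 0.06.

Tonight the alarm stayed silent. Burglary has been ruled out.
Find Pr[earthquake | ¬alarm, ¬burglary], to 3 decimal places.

Pr[earthquake | ¬alarm, ¬burglary] ≈ 0.471

For the numerator, keep only earthquake=true terms: 0.45×0.65 = 0.292500
Denominator P(¬alarm | ¬burglary): 0.94×0.35 + 0.45×0.65 = 0.621500
Posterior = 0.292500 / 0.621500 ≈ 0.471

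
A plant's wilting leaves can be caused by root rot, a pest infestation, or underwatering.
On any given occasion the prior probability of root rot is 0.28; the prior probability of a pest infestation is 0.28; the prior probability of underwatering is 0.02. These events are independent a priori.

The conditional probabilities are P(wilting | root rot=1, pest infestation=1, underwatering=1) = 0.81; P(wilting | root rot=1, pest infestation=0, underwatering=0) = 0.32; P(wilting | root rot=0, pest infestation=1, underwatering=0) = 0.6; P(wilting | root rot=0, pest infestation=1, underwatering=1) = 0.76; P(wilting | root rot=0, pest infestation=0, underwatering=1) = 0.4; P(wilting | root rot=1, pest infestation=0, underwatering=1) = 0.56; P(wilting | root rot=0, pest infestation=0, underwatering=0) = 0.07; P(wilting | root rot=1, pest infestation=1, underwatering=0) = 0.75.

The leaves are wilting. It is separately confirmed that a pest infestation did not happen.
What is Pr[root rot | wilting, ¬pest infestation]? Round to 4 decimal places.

Pr[root rot | wilting, ¬pest infestation] ≈ 0.6225

Weight on root rot=true, given the evidence: 0.087808 + 0.003136 = 0.090944
Denominator P(wilting | ¬pest infestation): 0.07·0.72·0.98 + 0.4·0.72·0.02 + 0.32·0.28·0.98 + 0.56·0.28·0.02 = 0.146096
Posterior = 0.090944 / 0.146096 ≈ 0.6225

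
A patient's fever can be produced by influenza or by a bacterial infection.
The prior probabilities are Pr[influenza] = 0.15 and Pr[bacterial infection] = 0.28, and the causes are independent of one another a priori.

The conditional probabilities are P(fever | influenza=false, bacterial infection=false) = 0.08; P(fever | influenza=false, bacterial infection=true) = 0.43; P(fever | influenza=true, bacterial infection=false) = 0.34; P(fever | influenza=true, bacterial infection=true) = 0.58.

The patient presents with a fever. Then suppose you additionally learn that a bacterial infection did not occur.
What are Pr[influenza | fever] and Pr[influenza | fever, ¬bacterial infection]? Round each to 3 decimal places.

For the numerator, keep only influenza=true terms: 0.036720 + 0.024360 = 0.061080
Denominator P(fever): 0.08×0.85×0.72 + 0.43×0.85×0.28 + 0.34×0.15×0.72 + 0.58×0.15×0.28 = 0.212380
Posterior = 0.061080 / 0.212380 ≈ 0.288

Now condition on the additional information:
P(fever | ¬bacterial infection) = 0.08×0.85 + 0.34×0.15 = 0.068000 + 0.051000 = 0.119000
Of this, 0.051000 comes from 0.34×0.15 (the influenza=true cases).
Hence the posterior is 0.051000/0.119000 ≈ 0.429.

Pr[influenza | fever] ≈ 0.288; Pr[influenza | fever, ¬bacterial infection] ≈ 0.429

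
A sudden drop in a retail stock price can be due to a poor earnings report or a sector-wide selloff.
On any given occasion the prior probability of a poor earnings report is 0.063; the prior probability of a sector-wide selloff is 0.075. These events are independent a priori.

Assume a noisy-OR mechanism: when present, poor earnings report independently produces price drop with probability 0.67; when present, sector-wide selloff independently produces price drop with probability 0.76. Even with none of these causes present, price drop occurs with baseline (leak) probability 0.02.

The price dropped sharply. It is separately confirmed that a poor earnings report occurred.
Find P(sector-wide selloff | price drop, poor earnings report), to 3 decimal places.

P(sector-wide selloff | price drop, poor earnings report) ≈ 0.100

Under noisy-OR, P(price drop | causes) = 1 − (1−0.02)·∏(1−qᵢ) over the active causes.
By total probability over both values of sector-wide selloff:
  P(price drop | poor earnings report) = 0.6766×0.925 + 0.922384×0.075
        = 0.625855 + 0.069179 = 0.695034
Configurations with sector-wide selloff contribute 0.069179, so
  P(sector-wide selloff | price drop, poor earnings report) = 0.069179 / 0.695034 ≈ 0.100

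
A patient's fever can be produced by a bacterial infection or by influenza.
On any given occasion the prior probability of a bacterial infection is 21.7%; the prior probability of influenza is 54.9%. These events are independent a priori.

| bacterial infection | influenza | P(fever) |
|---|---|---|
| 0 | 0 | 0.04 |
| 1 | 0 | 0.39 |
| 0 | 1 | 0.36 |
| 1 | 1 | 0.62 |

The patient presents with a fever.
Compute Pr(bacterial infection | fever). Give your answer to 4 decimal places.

For the numerator, keep only bacterial infection=true terms: 0.038168 + 0.073862 = 0.112030
Denominator P(fever): 0.04*0.783*0.451 + 0.36*0.783*0.549 + 0.39*0.217*0.451 + 0.62*0.217*0.549 = 0.280907
P(bacterial infection | fever) = 0.112030/0.280907 ≈ 0.3988

Pr(bacterial infection | fever) ≈ 0.3988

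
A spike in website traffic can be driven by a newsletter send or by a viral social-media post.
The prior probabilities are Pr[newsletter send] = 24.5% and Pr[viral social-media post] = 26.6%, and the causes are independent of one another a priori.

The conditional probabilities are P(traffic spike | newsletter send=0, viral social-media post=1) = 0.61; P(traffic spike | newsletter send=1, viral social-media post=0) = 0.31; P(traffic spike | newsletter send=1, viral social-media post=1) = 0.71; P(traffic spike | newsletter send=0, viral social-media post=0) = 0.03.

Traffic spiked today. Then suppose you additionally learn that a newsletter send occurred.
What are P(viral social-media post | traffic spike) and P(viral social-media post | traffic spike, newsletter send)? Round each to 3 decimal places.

Numerator (weight on configurations with viral social-media post): 0.122506 + 0.046271 = 0.168777
Denominator P(traffic spike): 0.03·0.755·0.734 + 0.61·0.755·0.266 + 0.31·0.245·0.734 + 0.71·0.245·0.266 = 0.241149
P(viral social-media post | traffic spike) = 0.168777/0.241149 ≈ 0.700

Now also conditioning on newsletter send=true:
Numerator (weight on configurations with viral social-media post): 0.71*0.266 = 0.188860
Normalizer over all consistent configurations: 0.31*0.734 + 0.71*0.266 = 0.416400
P(viral social-media post | traffic spike, newsletter send) = 0.188860/0.416400 ≈ 0.454

P(viral social-media post | traffic spike) ≈ 0.700; P(viral social-media post | traffic spike, newsletter send) ≈ 0.454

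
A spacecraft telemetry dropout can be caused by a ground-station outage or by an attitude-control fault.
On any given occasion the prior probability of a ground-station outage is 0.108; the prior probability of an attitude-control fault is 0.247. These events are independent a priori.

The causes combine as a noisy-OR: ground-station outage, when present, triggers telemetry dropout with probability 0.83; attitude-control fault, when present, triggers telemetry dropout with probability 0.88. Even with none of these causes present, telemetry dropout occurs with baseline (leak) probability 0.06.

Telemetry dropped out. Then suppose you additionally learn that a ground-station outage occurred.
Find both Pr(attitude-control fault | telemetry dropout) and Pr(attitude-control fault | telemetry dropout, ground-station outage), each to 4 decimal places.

Pr(attitude-control fault | telemetry dropout) ≈ 0.6711; Pr(attitude-control fault | telemetry dropout, ground-station outage) ≈ 0.2769

Under noisy-OR, P(telemetry dropout | causes) = 1 − (1−0.06)·∏(1−qᵢ) over the active causes.
Numerator (weight on configurations with attitude-control fault): 0.195471 + 0.026164 = 0.221635
Normalizer over all consistent configurations: 0.06×0.892×0.753 + 0.8872×0.892×0.247 + 0.8402×0.108×0.753 + 0.980824×0.108×0.247 = 0.330264
P(attitude-control fault | telemetry dropout) = 0.221635/0.330264 ≈ 0.6711

With the extra evidence:
Enumerate both values of attitude-control fault and weight by the priors:
  P(telemetry dropout | ground-station outage) = 0.8402·0.753 + 0.980824·0.247
        = 0.632671 + 0.242264 = 0.874935
Keeping only the attitude-control fault-present terms gives 0.242264, so
  P(attitude-control fault | telemetry dropout, ground-station outage) = 0.242264 / 0.874935 ≈ 0.2769
The drop from 0.6711 to 0.2769 is the explaining-away (discounting) effect.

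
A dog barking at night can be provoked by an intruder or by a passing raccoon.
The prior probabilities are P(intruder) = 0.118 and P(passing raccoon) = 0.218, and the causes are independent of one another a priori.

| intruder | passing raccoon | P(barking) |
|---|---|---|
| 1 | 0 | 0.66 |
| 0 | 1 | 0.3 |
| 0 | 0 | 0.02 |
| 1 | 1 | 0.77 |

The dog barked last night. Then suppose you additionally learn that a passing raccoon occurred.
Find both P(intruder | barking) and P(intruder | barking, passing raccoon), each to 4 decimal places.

Sum P(barking|·) weighted by the priors over the 4 (intruder, passing raccoon) configurations:
  P(barking) = 0.02*0.882*0.782 + 0.3*0.882*0.218 + 0.66*0.118*0.782 + 0.77*0.118*0.218
        = 0.013794 + 0.057683 + 0.060902 + 0.019807 = 0.152186
Configurations with intruder contribute 0.080709, so
  P(intruder | barking) = 0.080709 / 0.152186 ≈ 0.5303

With the extra evidence:
Enumerate both values of intruder and weight by the priors:
  P(barking | passing raccoon) = 0.3*0.882 + 0.77*0.118
        = 0.264600 + 0.090860 = 0.355460
Configurations with intruder contribute 0.090860, so
  P(intruder | barking, passing raccoon) = 0.090860 / 0.355460 ≈ 0.2556

P(intruder | barking) ≈ 0.5303; P(intruder | barking, passing raccoon) ≈ 0.2556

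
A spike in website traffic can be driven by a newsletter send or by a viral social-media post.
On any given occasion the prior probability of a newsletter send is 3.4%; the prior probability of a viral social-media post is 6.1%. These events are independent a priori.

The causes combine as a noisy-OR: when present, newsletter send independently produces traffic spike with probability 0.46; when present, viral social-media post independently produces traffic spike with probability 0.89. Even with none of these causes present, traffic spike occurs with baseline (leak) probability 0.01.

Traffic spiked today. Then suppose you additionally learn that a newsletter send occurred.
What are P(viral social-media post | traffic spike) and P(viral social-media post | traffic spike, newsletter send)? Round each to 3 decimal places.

P(viral social-media post | traffic spike) ≈ 0.695; P(viral social-media post | traffic spike, newsletter send) ≈ 0.116

Under noisy-OR, P(traffic spike | causes) = 1 − (1−0.01)·∏(1−qᵢ) over the active causes.
Enumerate the 4 (newsletter send, viral social-media post) configurations and weight by the priors:
  P(traffic spike) = 0.01·0.966·0.939 + 0.8911·0.966·0.061 + 0.4654·0.034·0.939 + 0.941194·0.034·0.061
        = 0.009071 + 0.052509 + 0.014858 + 0.001952 = 0.078390
Keeping only the viral social-media post-present terms gives 0.054461, so
  P(viral social-media post | traffic spike) = 0.054461 / 0.078390 ≈ 0.695

Now condition on the additional information:
Weight on viral social-media post=true, given the evidence: 0.941194*0.061 = 0.057413
The normalizing constant is 0.4654*0.939 + 0.941194*0.061 = 0.494424
Posterior = 0.057413 / 0.494424 ≈ 0.116
The drop from 0.695 to 0.116 is the explaining-away (discounting) effect.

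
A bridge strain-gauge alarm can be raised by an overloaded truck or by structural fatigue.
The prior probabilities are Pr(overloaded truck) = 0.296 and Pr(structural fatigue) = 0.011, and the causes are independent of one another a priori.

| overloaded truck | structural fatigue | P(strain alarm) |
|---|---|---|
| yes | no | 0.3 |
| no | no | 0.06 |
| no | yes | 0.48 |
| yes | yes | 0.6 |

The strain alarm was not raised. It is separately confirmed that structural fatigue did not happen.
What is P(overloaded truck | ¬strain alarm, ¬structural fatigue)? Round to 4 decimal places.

P(¬strain alarm | ¬structural fatigue) = 0.94*0.704 + 0.7*0.296 = 0.661760 + 0.207200 = 0.868960
The overloaded truck-present share is 0.7*0.296 = 0.207200.
P(overloaded truck | ¬strain alarm, ¬structural fatigue) = 0.207200 / 0.868960 ≈ 0.2384

P(overloaded truck | ¬strain alarm, ¬structural fatigue) ≈ 0.2384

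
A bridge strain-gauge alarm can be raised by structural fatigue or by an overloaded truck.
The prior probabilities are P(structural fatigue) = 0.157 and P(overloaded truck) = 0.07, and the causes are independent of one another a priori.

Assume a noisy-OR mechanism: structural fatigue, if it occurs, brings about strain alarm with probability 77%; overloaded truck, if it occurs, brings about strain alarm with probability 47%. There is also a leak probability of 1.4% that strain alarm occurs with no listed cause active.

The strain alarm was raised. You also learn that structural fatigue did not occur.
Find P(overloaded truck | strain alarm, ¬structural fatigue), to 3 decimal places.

Under noisy-OR, P(strain alarm | causes) = 1 − (1−0.014)·∏(1−qᵢ) over the active causes.
Enumerate both values of overloaded truck and weight by the priors:
  P(strain alarm | ¬structural fatigue) = 0.014×0.93 + 0.47742×0.07
        = 0.013020 + 0.033419 = 0.046439
The terms with overloaded truck present sum to 0.033419, so
  P(overloaded truck | strain alarm, ¬structural fatigue) = 0.033419 / 0.046439 ≈ 0.720

P(overloaded truck | strain alarm, ¬structural fatigue) ≈ 0.720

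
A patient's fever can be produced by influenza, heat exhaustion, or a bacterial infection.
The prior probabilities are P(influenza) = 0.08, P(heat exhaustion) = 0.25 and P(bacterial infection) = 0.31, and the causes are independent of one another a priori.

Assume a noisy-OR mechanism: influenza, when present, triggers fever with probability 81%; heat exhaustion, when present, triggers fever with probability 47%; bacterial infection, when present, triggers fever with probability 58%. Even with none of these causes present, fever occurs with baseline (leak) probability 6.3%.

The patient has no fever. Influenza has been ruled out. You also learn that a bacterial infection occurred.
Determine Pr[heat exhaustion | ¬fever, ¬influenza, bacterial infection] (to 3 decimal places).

Pr[heat exhaustion | ¬fever, ¬influenza, bacterial infection] ≈ 0.150

Under noisy-OR, P(fever | causes) = 1 − (1−0.063)·∏(1−qᵢ) over the active causes.
Weight on heat exhaustion=true, given the evidence: 0.208576*0.25 = 0.052144
Normalizer over all consistent configurations: 0.39354*0.75 + 0.208576*0.25 = 0.347299
Posterior = 0.052144 / 0.347299 ≈ 0.150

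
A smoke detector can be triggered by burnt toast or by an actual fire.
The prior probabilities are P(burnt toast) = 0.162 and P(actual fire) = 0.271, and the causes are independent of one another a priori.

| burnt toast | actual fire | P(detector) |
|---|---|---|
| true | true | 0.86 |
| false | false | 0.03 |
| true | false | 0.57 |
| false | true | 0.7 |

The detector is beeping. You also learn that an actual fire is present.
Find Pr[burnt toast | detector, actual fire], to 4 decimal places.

Pr[burnt toast | detector, actual fire] ≈ 0.1919

P(detector | actual fire) = 0.7×0.838 + 0.86×0.162 = 0.586600 + 0.139320 = 0.725920
The burnt toast-present share is 0.86×0.162 = 0.139320.
So P(burnt toast | detector, actual fire) = 0.139320/0.725920 ≈ 0.1919.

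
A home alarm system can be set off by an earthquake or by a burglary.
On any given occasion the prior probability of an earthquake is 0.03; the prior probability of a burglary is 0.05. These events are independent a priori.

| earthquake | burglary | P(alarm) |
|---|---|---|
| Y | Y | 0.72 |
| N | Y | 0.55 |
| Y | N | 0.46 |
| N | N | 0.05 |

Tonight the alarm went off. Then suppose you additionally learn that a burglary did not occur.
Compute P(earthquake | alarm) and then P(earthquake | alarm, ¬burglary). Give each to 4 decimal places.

P(alarm) = 0.05·0.97·0.95 + 0.55·0.97·0.05 + 0.46·0.03·0.95 + 0.72·0.03·0.05 = 0.046075 + 0.026675 + 0.013110 + 0.001080 = 0.086940
The earthquake-present share is 0.013110 + 0.001080 = 0.014190.
Hence the posterior is 0.014190/0.086940 ≈ 0.1632.

Now condition on the additional information:
Enumerate both values of earthquake and weight by the priors:
  P(alarm | ¬burglary) = 0.05*0.97 + 0.46*0.03
        = 0.048500 + 0.013800 = 0.062300
Keeping only the earthquake-present terms gives 0.013800, so
  P(earthquake | alarm, ¬burglary) = 0.013800 / 0.062300 ≈ 0.2215

P(earthquake | alarm) ≈ 0.1632; P(earthquake | alarm, ¬burglary) ≈ 0.2215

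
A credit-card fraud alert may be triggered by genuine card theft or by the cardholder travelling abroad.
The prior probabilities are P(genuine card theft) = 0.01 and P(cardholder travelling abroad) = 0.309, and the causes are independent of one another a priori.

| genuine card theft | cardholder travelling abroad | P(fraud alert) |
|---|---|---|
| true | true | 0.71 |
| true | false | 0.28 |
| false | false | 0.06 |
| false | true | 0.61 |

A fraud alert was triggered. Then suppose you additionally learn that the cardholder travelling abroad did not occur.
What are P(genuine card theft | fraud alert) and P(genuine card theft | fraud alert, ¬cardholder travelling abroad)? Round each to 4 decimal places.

P(fraud alert) = 0.06·0.99·0.691 + 0.61·0.99·0.309 + 0.28·0.01·0.691 + 0.71·0.01·0.309 = 0.041045 + 0.186605 + 0.001935 + 0.002194 = 0.231779
Restricting to configurations with genuine card theft present: 0.001935 + 0.002194 = 0.004129.
So P(genuine card theft | fraud alert) = 0.004129/0.231779 ≈ 0.0178.

Now also conditioning on cardholder travelling abroad≠true:
Weight on genuine card theft=true, given the evidence: 0.28*0.01 = 0.002800
Denominator P(fraud alert | ¬cardholder travelling abroad): 0.06*0.99 + 0.28*0.01 = 0.062200
Posterior = 0.002800 / 0.062200 ≈ 0.0450
Ruling out cardholder travelling abroad raises the posterior on genuine card theft — the flip side of explaining away.

P(genuine card theft | fraud alert) ≈ 0.0178; P(genuine card theft | fraud alert, ¬cardholder travelling abroad) ≈ 0.0450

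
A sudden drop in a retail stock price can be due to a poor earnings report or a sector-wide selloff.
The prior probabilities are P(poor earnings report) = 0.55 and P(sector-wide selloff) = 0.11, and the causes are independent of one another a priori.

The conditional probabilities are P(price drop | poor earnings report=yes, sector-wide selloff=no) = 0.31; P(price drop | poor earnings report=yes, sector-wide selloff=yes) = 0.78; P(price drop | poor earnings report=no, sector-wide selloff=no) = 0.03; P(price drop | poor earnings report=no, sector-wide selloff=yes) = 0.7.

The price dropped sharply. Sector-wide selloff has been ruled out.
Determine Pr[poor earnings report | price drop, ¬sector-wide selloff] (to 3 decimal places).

By total probability over both values of poor earnings report:
  P(price drop | ¬sector-wide selloff) = 0.03*0.45 + 0.31*0.55
        = 0.013500 + 0.170500 = 0.184000
Keeping only the poor earnings report-present terms gives 0.170500, so
  P(poor earnings report | price drop, ¬sector-wide selloff) = 0.170500 / 0.184000 ≈ 0.927

Pr[poor earnings report | price drop, ¬sector-wide selloff] ≈ 0.927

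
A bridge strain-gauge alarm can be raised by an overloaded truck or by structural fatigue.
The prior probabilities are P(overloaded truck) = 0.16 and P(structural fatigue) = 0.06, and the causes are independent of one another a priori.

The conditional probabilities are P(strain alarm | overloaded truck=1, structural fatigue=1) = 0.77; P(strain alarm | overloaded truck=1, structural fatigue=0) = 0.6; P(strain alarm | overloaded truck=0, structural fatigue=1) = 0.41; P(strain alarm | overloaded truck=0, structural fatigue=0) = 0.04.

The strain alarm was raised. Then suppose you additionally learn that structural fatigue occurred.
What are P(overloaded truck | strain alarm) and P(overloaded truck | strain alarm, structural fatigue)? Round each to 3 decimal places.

Weight on overloaded truck=true, given the evidence: 0.090240 + 0.007392 = 0.097632
Denominator P(strain alarm): 0.04×0.84×0.94 + 0.41×0.84×0.06 + 0.6×0.16×0.94 + 0.77×0.16×0.06 = 0.149880
P(overloaded truck | strain alarm) = 0.097632/0.149880 ≈ 0.651

Now condition on the additional information:
Weight on overloaded truck=true, given the evidence: 0.77*0.16 = 0.123200
Normalizer over all consistent configurations: 0.41*0.84 + 0.77*0.16 = 0.467600
Posterior = 0.123200 / 0.467600 ≈ 0.263

P(overloaded truck | strain alarm) ≈ 0.651; P(overloaded truck | strain alarm, structural fatigue) ≈ 0.263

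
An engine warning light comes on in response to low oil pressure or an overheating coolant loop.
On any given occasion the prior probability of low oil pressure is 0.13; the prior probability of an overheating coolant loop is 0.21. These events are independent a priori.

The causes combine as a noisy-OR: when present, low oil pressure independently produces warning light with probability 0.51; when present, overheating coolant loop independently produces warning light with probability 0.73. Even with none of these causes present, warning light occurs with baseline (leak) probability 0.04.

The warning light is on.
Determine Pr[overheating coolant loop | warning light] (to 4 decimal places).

Under noisy-OR, P(warning light | causes) = 1 − (1−0.04)·∏(1−qᵢ) over the active causes.
P(warning light) = 0.04·0.87·0.79 + 0.7408·0.87·0.21 + 0.5296·0.13·0.79 + 0.872992·0.13·0.21 = 0.027492 + 0.135344 + 0.054390 + 0.023833 = 0.241059
Of this, 0.159177 comes from 0.135344 + 0.023833 (the overheating coolant loop=true cases).
P(overheating coolant loop | warning light) = 0.159177 / 0.241059 ≈ 0.6603

Pr[overheating coolant loop | warning light] ≈ 0.6603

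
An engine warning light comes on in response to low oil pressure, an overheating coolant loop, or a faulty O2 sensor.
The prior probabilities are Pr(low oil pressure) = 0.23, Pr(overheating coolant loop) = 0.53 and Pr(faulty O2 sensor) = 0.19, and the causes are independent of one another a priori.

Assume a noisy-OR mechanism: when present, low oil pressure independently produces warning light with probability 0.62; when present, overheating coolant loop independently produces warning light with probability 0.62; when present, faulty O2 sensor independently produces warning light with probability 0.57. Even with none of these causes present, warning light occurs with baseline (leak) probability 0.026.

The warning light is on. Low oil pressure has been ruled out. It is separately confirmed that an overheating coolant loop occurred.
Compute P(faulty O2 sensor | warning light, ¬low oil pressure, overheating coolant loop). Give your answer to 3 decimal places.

P(faulty O2 sensor | warning light, ¬low oil pressure, overheating coolant loop) ≈ 0.238

Under noisy-OR, P(warning light | causes) = 1 − (1−0.026)·∏(1−qᵢ) over the active causes.
For the numerator, keep only faulty O2 sensor=true terms: 0.840848*0.19 = 0.159761
The normalizing constant is 0.62988*0.81 + 0.840848*0.19 = 0.669964
P(faulty O2 sensor | warning light, ¬low oil pressure, overheating coolant loop) = 0.159761/0.669964 ≈ 0.238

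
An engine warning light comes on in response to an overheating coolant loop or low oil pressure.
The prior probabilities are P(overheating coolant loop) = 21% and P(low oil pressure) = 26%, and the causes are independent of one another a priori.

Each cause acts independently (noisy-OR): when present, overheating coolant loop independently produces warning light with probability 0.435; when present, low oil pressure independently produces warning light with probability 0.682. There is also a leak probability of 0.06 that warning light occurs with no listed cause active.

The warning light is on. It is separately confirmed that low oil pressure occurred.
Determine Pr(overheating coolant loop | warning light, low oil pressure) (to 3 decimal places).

Under noisy-OR, P(warning light | causes) = 1 − (1−0.06)·∏(1−qᵢ) over the active causes.
Numerator (weight on configurations with overheating coolant loop): 0.83111*0.21 = 0.174533
The normalizing constant is 0.70108*0.79 + 0.83111*0.21 = 0.728386
P(overheating coolant loop | warning light, low oil pressure) = 0.174533/0.728386 ≈ 0.240

Pr(overheating coolant loop | warning light, low oil pressure) ≈ 0.240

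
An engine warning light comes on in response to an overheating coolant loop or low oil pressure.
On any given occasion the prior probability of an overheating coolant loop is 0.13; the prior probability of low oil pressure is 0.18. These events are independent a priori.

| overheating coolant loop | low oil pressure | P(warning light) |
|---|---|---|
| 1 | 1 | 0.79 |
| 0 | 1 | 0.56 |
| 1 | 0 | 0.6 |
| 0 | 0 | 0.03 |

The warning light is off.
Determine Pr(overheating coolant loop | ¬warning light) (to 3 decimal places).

Pr(overheating coolant loop | ¬warning light) ≈ 0.059

Numerator (weight on configurations with overheating coolant loop): 0.042640 + 0.004914 = 0.047554
The normalizing constant is 0.97*0.87*0.82 + 0.44*0.87*0.18 + 0.4*0.13*0.82 + 0.21*0.13*0.18 = 0.808456
Posterior = 0.047554 / 0.808456 ≈ 0.059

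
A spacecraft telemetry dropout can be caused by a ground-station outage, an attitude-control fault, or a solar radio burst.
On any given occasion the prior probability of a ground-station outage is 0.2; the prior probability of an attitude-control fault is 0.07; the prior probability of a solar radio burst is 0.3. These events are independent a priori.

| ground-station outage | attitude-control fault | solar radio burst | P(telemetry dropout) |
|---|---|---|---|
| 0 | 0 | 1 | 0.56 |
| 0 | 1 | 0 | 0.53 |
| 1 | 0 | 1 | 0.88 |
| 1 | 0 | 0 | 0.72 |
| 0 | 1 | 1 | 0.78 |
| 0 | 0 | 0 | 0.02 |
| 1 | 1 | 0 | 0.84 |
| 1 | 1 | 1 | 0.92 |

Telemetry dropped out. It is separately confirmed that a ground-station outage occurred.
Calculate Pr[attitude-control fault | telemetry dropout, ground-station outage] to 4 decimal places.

Pr[attitude-control fault | telemetry dropout, ground-station outage] ≈ 0.0781

Numerator (weight on configurations with attitude-control fault): 0.041160 + 0.019320 = 0.060480
Normalizer over all consistent configurations: 0.72*0.93*0.7 + 0.88*0.93*0.3 + 0.84*0.07*0.7 + 0.92*0.07*0.3 = 0.774720
Posterior = 0.060480 / 0.774720 ≈ 0.0781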